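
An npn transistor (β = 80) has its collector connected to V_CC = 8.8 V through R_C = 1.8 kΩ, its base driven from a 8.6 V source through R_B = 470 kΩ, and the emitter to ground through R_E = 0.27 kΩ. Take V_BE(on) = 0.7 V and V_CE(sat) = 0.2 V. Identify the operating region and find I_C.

active; I_C ≈ 1.3 mA

Assume active. Base-emitter loop: I_B = (V_BB − V_BE)/(R_B + (β+1)R_E) = (8.6 − 0.7)/(470 + 81×0.27) = 0.0161 mA.
I_C = β·I_B = 80×0.0161 = 1.28 mA.
V_CE = V_CC − I_C·R_C − I_E·R_E = 8.8 − 1.28×1.8 − 1.3×0.27 = 6.14 V > V_CE(sat), so the active-region assumption holds.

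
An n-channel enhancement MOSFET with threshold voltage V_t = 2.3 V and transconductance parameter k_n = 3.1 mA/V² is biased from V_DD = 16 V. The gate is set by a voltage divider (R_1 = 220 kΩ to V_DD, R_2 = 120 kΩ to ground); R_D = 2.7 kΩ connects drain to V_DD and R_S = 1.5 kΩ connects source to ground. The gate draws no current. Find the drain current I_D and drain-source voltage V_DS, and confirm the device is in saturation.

V_G = V_DD·R_2/(R_1+R_2) = 16×120/340 = 5.65 V.
Assume saturation: I_D = (k_n/2)(V_GS − V_t)² with V_GS = V_G − I_D·R_S = 5.65 − 1.5·I_D.
Substituting gives 3.49·I_D² − 16.6·I_D + 17.4 = 0, with roots I_D = 1.56 or 3.19 mA.
The root I_D = 3.19 mA gives V_GS = 0.866 V ≤ V_t, so take I_D = 1.56 mA.
Then V_GS = 3.3 V and V_DS = V_DD − I_D(R_D+R_S) = 16 − 1.56×4.2 = 9.44 V.
Saturation requires V_DS ≥ V_GS − V_t = 1 V; 9.44 ≥ 1 ✓.

I_D ≈ 1.6 mA, V_DS ≈ 9.4 V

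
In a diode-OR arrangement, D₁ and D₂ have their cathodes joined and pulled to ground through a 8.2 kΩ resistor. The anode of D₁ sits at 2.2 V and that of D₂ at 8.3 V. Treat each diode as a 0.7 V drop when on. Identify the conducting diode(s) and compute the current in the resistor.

Assume both conduct. Then node N would need to be at both 2.2−0.7 = 1.5 V and 8.3−0.7 = 7.6 V, which is impossible.
Assume only D₂ conducts: V_N = 8.3 − 0.7 = 7.6 V, so I_R = 7.6/8.2 = 0.927 mA.
Check D₁: its anode-to-cathode voltage is 2.2 − 7.6 = -5.4 V < 0.7 V, so it is off. The assumption is consistent.

Only D₂ conducts; I_R ≈ 0.93 mA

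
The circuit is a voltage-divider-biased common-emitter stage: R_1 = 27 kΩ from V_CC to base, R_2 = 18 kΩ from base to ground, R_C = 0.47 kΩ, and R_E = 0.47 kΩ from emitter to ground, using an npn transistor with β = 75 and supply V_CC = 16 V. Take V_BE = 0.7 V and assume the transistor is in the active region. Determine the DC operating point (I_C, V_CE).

Thevenize the base divider: V_Th = V_CC·R_2/(R_1+R_2) = 16×18/45 = 6.4 V, R_Th = R_1‖R_2 = 10.8 kΩ.
Base-emitter loop: V_Th = I_B·R_Th + V_BE + (β+1)I_B·R_E, so I_B = (6.4 − 0.7) / (10.8 + 76×0.47) = 0.123 mA.
I_C = β·I_B = 75×0.123 = 9.19 mA, and I_E = (β+1)I_B = 9.31 mA.
V_CE = V_CC − I_C·R_C − I_E·R_E = 16 − 9.19×0.47 − 9.31×0.47 = 7.3 V.
V_CE = 7.3 V > 0.2 V confirms active-region operation.

I_C ≈ 9.2 mA, V_CE ≈ 7.3 V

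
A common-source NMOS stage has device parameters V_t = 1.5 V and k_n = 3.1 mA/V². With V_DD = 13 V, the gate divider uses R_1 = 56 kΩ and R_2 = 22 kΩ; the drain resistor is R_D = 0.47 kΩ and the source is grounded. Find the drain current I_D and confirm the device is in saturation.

I_D ≈ 7.3 mA

V_G = V_DD·R_2/(R_1+R_2) = 13×22/78 = 3.67 V. With the source grounded, V_GS = V_G = 3.67 V.
Assume saturation: I_D = (k_n/2)(V_GS − V_t)² = (3.1/2)×(3.67 − 1.5)² = 1.55×2.17² = 7.28 mA.
V_DS = V_DD − I_D·R_D = 13 − 7.28×0.47 = 9.58 V.
Saturation requires V_DS ≥ V_GS − V_t = 2.17 V; 9.58 ≥ 2.17 ✓.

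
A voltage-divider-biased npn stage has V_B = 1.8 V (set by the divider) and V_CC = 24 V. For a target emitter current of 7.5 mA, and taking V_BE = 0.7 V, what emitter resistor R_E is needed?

R_E ≈ 0.15 kΩ

V_E = V_B − V_BE = 1.8 − 0.7 = 1.1 V.
R_E = V_E / I_E = 1.1 / 7.5 = 0.147 kΩ.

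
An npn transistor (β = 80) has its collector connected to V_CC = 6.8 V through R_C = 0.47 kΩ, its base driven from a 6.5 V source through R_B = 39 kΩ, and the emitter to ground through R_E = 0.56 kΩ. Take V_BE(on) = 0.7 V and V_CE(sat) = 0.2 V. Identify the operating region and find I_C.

Assume active. Base-emitter loop: I_B = (V_BB − V_BE)/(R_B + (β+1)R_E) = (6.5 − 0.7)/(39 + 81×0.56) = 0.0688 mA.
I_C = β·I_B = 80×0.0688 = 5.5 mA.
V_CE = V_CC − I_C·R_C − I_E·R_E = 6.8 − 5.5×0.47 − 5.57×0.56 = 1.1 V > V_CE(sat), so the active-region assumption holds.

active; I_C ≈ 5.5 mA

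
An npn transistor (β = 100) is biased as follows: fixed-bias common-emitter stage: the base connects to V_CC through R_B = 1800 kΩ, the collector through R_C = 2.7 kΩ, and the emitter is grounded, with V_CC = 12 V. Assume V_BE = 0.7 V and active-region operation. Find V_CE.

V_CE ≈ 10 V

Base loop: V_CC = I_B·R_B + V_BE, so I_B = (12 − 0.7)/1800 kΩ = 0.00628 mA.
In the active region I_C = β·I_B = 100 × 0.00628 = 0.628 mA.
Collector loop: V_CE = V_CC − I_C·R_C = 12 − 0.628×2.7 = 10.3 V.
Since V_CE = 10.3 V > V_CE(sat) ≈ 0.2 V, the transistor is in the active region as assumed.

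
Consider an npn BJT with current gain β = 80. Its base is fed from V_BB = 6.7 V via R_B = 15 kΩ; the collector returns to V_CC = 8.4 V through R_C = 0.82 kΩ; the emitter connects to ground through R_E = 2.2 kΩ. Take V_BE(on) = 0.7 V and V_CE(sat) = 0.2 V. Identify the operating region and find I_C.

Assume active. Base-emitter loop: I_B = (V_BB − V_BE)/(R_B + (β+1)R_E) = (6.7 − 0.7)/(15 + 81×2.2) = 0.0311 mA.
I_C = β·I_B = 80×0.0311 = 2.48 mA.
V_CE = V_CC − I_C·R_C − I_E·R_E = 8.4 − 2.48×0.82 − 2.52×2.2 = 0.829 V > V_CE(sat), so the active-region assumption holds.

active; I_C ≈ 2.5 mA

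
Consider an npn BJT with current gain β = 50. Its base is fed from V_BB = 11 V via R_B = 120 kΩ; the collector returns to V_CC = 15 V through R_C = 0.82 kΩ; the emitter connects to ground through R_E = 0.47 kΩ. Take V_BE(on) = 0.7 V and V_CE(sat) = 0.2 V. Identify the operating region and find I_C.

active; I_C ≈ 3.6 mA

Assume active. Base-emitter loop: I_B = (V_BB − V_BE)/(R_B + (β+1)R_E) = (11 − 0.7)/(120 + 51×0.47) = 0.0715 mA.
I_C = β·I_B = 50×0.0715 = 3.58 mA.
V_CE = V_CC − I_C·R_C − I_E·R_E = 15 − 3.58×0.82 − 3.65×0.47 = 10.4 V > V_CE(sat), so the active-region assumption holds.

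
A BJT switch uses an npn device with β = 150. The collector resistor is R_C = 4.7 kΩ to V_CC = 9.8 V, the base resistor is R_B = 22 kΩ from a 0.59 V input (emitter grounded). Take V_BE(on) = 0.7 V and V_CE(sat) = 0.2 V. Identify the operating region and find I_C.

V_BB = 0.59 V ≤ V_BE(on) = 0.7 V, so the base-emitter junction is not forward biased.
The transistor is in cutoff: I_B = I_C = 0.

cutoff; I_C ≈ 0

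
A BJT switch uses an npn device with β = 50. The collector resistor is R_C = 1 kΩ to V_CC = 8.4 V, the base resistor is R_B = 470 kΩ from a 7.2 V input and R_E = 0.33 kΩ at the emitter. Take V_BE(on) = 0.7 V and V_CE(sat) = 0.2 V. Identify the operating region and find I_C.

Assume active. Base-emitter loop: I_B = (V_BB − V_BE)/(R_B + (β+1)R_E) = (7.2 − 0.7)/(470 + 51×0.33) = 0.0134 mA.
I_C = β·I_B = 50×0.0134 = 0.668 mA.
V_CE = V_CC − I_C·R_C − I_E·R_E = 8.4 − 0.668×1 − 0.681×0.33 = 7.51 V > V_CE(sat), so the active-region assumption holds.

active; I_C ≈ 0.67 mA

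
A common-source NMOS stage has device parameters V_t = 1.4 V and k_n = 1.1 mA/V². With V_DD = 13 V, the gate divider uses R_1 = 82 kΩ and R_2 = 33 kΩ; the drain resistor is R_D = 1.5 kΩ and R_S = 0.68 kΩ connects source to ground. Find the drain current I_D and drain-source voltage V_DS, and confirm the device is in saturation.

I_D ≈ 1.2 mA, V_DS ≈ 10 V

V_G = V_DD·R_2/(R_1+R_2) = 13×33/115 = 3.73 V.
Assume saturation: I_D = (k_n/2)(V_GS − V_t)² with V_GS = V_G − I_D·R_S = 3.73 − 0.68·I_D.
Substituting gives 0.254·I_D² − 2.74·I_D + 2.99 = 0, with roots I_D = 1.23 or 9.56 mA.
The root I_D = 9.56 mA gives V_GS = -2.77 V ≤ V_t, so take I_D = 1.23 mA.
Then V_GS = 2.89 V and V_DS = V_DD − I_D(R_D+R_S) = 13 − 1.23×2.18 = 10.3 V.
Saturation requires V_DS ≥ V_GS − V_t = 1.49 V; 10.3 ≥ 1.49 ✓.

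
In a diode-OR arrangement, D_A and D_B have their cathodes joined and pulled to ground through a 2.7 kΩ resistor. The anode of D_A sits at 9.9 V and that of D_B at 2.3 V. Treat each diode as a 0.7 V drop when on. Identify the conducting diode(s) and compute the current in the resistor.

Assume both conduct. Then node N would need to be at both 9.9−0.7 = 9.2 V and 2.3−0.7 = 1.6 V, which is impossible.
Assume only D_A conducts: V_N = 9.9 − 0.7 = 9.2 V, so I_R = 9.2/2.7 = 3.41 mA.
Check D_B: its anode-to-cathode voltage is 2.3 − 9.2 = -6.9 V < 0.7 V, so it is off. The assumption is consistent.

Only D_A conducts; I_R ≈ 3.4 mA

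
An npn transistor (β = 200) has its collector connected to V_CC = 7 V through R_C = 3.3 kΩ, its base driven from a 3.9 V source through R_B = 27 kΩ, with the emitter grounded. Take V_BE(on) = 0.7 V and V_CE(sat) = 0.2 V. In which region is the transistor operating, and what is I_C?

saturation; I_C ≈ 2.1 mA

Assume active: I_B = (3.9 − 0.7)/27 = 0.119 mA, giving I_C = β·I_B = 23.7 mA.
But then V_CE = 7 − 23.7×3.3 = -71.2 V < V_CE(sat) = 0.2 V — impossible in the active region.
So the transistor is saturated. With V_CE = 0.2 V, I_C = (V_CC − 0.2)/R_C = 6.8/3.3 = 2.06 mA.
Check: β·I_B = 23.7 mA > I_C = 2.06 mA, confirming saturation.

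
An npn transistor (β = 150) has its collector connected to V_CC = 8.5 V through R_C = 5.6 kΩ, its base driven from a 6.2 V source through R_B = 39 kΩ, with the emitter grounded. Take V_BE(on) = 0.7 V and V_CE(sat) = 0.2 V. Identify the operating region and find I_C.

Assume active: I_B = (6.2 − 0.7)/39 = 0.141 mA, giving I_C = β·I_B = 21.2 mA.
But then V_CE = 8.5 − 21.2×5.6 = -110 V < V_CE(sat) = 0.2 V — impossible in the active region.
So the transistor is saturated. With V_CE = 0.2 V, I_C = (V_CC − 0.2)/R_C = 8.3/5.6 = 1.48 mA.
Check: β·I_B = 21.2 mA > I_C = 1.48 mA, confirming saturation.

saturation; I_C ≈ 1.5 mA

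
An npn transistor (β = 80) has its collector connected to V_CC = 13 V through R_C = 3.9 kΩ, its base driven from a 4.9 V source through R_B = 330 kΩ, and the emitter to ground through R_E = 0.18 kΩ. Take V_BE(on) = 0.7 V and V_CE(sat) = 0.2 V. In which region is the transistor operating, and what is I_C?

active; I_C ≈ 0.98 mA

Assume active. Base-emitter loop: I_B = (V_BB − V_BE)/(R_B + (β+1)R_E) = (4.9 − 0.7)/(330 + 81×0.18) = 0.0122 mA.
I_C = β·I_B = 80×0.0122 = 0.975 mA.
V_CE = V_CC − I_C·R_C − I_E·R_E = 13 − 0.975×3.9 − 0.987×0.18 = 9.02 V > V_CE(sat), so the active-region assumption holds.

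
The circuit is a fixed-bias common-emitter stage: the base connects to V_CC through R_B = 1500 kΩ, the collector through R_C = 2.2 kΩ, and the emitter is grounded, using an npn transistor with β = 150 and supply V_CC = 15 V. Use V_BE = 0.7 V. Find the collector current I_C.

I_C ≈ 1.4 mA

Base loop: V_CC = I_B·R_B + V_BE, so I_B = (15 − 0.7)/1500 kΩ = 0.00953 mA.
In the active region I_C = β·I_B = 150 × 0.00953 = 1.43 mA.
Collector loop: V_CE = V_CC − I_C·R_C = 15 − 1.43×2.2 = 11.9 V.
Since V_CE = 11.9 V > V_CE(sat) ≈ 0.2 V, the transistor is in the active region as assumed.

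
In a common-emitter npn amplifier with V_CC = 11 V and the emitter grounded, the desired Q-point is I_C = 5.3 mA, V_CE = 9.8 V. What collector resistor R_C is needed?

R_C ≈ 0.23 kΩ

Collector loop: V_CC = I_C·R_C + V_CE.
R_C = (V_CC − V_CE)/I_C = (11 − 9.8)/5.3 = 0.226 kΩ.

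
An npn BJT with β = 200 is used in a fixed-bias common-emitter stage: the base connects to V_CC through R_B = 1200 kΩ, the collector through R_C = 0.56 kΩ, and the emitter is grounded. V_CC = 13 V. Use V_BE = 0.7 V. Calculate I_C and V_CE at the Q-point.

I_C ≈ 2.1 mA, V_CE ≈ 12 V

Base loop: V_CC = I_B·R_B + V_BE, so I_B = (13 − 0.7)/1200 kΩ = 0.0103 mA.
In the active region I_C = β·I_B = 200 × 0.0103 = 2.05 mA.
Collector loop: V_CE = V_CC − I_C·R_C = 13 − 2.05×0.56 = 11.9 V.
Since V_CE = 11.9 V > V_CE(sat) ≈ 0.2 V, the transistor is in the active region as assumed.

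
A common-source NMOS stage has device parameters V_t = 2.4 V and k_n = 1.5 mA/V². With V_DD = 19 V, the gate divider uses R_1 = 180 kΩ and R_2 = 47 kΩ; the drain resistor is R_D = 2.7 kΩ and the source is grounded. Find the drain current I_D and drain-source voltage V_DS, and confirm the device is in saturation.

I_D ≈ 1.8 mA, V_DS ≈ 14 V

V_G = V_DD·R_2/(R_1+R_2) = 19×47/227 = 3.93 V. With the source grounded, V_GS = V_G = 3.93 V.
Assume saturation: I_D = (k_n/2)(V_GS − V_t)² = (1.5/2)×(3.93 − 2.4)² = 0.75×1.53² = 1.76 mA.
V_DS = V_DD − I_D·R_D = 19 − 1.76×2.7 = 14.2 V.
Saturation requires V_DS ≥ V_GS − V_t = 1.53 V; 14.2 ≥ 1.53 ✓.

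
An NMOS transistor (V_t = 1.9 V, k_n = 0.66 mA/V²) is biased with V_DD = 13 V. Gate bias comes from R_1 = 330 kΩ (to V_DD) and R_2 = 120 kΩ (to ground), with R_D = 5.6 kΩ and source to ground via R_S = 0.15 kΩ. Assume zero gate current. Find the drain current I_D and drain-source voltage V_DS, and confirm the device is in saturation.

I_D ≈ 0.7 mA, V_DS ≈ 8.9 V

V_G = V_DD·R_2/(R_1+R_2) = 13×120/450 = 3.47 V.
Assume saturation: I_D = (k_n/2)(V_GS − V_t)² with V_GS = V_G − I_D·R_S = 3.47 − 0.15·I_D.
Substituting gives 0.00743·I_D² − 1.16·I_D + 0.81 = 0, with roots I_D = 0.704 or 155 mA.
The root I_D = 155 mA gives V_GS = -19.8 V ≤ V_t, so take I_D = 0.704 mA.
Then V_GS = 3.36 V and V_DS = V_DD − I_D(R_D+R_S) = 13 − 0.704×5.75 = 8.95 V.
Saturation requires V_DS ≥ V_GS − V_t = 1.46 V; 8.95 ≥ 1.46 ✓.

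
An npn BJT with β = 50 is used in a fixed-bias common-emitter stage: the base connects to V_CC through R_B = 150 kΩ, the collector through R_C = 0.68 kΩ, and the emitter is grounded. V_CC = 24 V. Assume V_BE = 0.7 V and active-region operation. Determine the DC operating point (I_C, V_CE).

Base loop: V_CC = I_B·R_B + V_BE, so I_B = (24 − 0.7)/150 kΩ = 0.155 mA.
In the active region I_C = β·I_B = 50 × 0.155 = 7.77 mA.
Collector loop: V_CE = V_CC − I_C·R_C = 24 − 7.77×0.68 = 18.7 V.
Since V_CE = 18.7 V > V_CE(sat) ≈ 0.2 V, the transistor is in the active region as assumed.

I_C ≈ 7.8 mA, V_CE ≈ 19 V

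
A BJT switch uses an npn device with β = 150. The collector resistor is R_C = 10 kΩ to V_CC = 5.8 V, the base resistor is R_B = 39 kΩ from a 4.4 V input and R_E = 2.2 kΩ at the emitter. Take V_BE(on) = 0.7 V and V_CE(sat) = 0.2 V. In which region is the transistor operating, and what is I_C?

saturation; I_C ≈ 0.45 mA

Assume active: I_B = (4.4 − 0.7)/(39 + 151×2.2) = 0.00997 mA, I_C = β·I_B = 1.5 mA.
Then V_CE = 5.8 − 1.5×10 − 1.51×2.2 = -12.5 V < 0.2 V — the active assumption fails.
Re-solve with V_CE = 0.2 V. KCL at the emitter: V_E/R_E = (V_BB−0.7−V_E)/R_B + (V_CC−0.2−V_E)/R_C, giving V_E = 1.13 V.
I_C = (V_CC − 0.2 − V_E)/R_C = (5.6 − 1.13)/10 = 0.447 mA.
Check: I_B = (3.7 − 1.13)/39 = 0.0659 mA, and β·I_B = 9.89 mA > I_C, confirming saturation.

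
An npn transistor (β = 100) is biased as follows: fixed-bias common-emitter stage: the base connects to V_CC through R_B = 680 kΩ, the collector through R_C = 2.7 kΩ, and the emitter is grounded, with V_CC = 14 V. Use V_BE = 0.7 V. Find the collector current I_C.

I_C ≈ 2 mA

Base loop: V_CC = I_B·R_B + V_BE, so I_B = (14 − 0.7)/680 kΩ = 0.0196 mA.
In the active region I_C = β·I_B = 100 × 0.0196 = 1.96 mA.
Collector loop: V_CE = V_CC − I_C·R_C = 14 − 1.96×2.7 = 8.72 V.
Since V_CE = 8.72 V > V_CE(sat) ≈ 0.2 V, the transistor is in the active region as assumed.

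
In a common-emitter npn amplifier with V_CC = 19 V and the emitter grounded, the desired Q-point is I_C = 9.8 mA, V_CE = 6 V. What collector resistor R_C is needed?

R_C ≈ 1.3 kΩ

Collector loop: V_CC = I_C·R_C + V_CE.
R_C = (V_CC − V_CE)/I_C = (19 − 6)/9.8 = 1.33 kΩ.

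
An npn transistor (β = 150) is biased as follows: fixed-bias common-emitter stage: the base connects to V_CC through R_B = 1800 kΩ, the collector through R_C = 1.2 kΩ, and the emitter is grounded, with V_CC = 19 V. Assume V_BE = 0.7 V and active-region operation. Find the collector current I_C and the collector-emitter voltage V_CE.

I_C ≈ 1.5 mA, V_CE ≈ 17 V

Base loop: V_CC = I_B·R_B + V_BE, so I_B = (19 − 0.7)/1800 kΩ = 0.0102 mA.
In the active region I_C = β·I_B = 150 × 0.0102 = 1.53 mA.
Collector loop: V_CE = V_CC − I_C·R_C = 19 − 1.53×1.2 = 17.2 V.
Since V_CE = 17.2 V > V_CE(sat) ≈ 0.2 V, the transistor is in the active region as assumed.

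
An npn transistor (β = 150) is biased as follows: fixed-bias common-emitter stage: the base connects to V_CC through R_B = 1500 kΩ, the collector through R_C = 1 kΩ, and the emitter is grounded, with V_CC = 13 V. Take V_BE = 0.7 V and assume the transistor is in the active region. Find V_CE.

Base loop: V_CC = I_B·R_B + V_BE, so I_B = (13 − 0.7)/1500 kΩ = 0.0082 mA.
In the active region I_C = β·I_B = 150 × 0.0082 = 1.23 mA.
Collector loop: V_CE = V_CC − I_C·R_C = 13 − 1.23×1 = 11.8 V.
Since V_CE = 11.8 V > V_CE(sat) ≈ 0.2 V, the transistor is in the active region as assumed.

V_CE ≈ 12 V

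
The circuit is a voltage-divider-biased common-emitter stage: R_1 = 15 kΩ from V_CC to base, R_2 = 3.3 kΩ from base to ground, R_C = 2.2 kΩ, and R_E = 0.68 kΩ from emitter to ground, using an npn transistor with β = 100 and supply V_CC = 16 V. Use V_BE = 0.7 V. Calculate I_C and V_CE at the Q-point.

Thevenize the base divider: V_Th = V_CC·R_2/(R_1+R_2) = 16×3.3/18.3 = 2.89 V, R_Th = R_1‖R_2 = 2.7 kΩ.
Base-emitter loop: V_Th = I_B·R_Th + V_BE + (β+1)I_B·R_E, so I_B = (2.89 − 0.7) / (2.7 + 101×0.68) = 0.0306 mA.
I_C = β·I_B = 100×0.0306 = 3.06 mA, and I_E = (β+1)I_B = 3.09 mA.
V_CE = V_CC − I_C·R_C − I_E·R_E = 16 − 3.06×2.2 − 3.09×0.68 = 7.16 V.
V_CE = 7.16 V > 0.2 V confirms active-region operation.

I_C ≈ 3.1 mA, V_CE ≈ 7.2 V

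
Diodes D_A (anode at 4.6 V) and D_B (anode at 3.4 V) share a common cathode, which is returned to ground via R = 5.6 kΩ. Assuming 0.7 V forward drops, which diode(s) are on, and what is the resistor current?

Only D_A conducts; I_R ≈ 0.7 mA

Assume both conduct. Then node N would need to be at both 4.6−0.7 = 3.9 V and 3.4−0.7 = 2.7 V, which is impossible.
Assume only D_A conducts: V_N = 4.6 − 0.7 = 3.9 V, so I_R = 3.9/5.6 = 0.696 mA.
Check D_B: its anode-to-cathode voltage is 3.4 − 3.9 = -0.5 V < 0.7 V, so it is off. The assumption is consistent.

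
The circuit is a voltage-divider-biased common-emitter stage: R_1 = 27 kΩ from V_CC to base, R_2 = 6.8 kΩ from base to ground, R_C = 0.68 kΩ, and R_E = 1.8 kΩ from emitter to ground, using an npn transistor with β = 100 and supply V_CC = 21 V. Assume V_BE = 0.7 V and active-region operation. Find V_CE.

Thevenize the base divider: V_Th = V_CC·R_2/(R_1+R_2) = 21×6.8/33.8 = 4.22 V, R_Th = R_1‖R_2 = 5.43 kΩ.
Base-emitter loop: V_Th = I_B·R_Th + V_BE + (β+1)I_B·R_E, so I_B = (4.22 − 0.7) / (5.43 + 101×1.8) = 0.0188 mA.
I_C = β·I_B = 100×0.0188 = 1.88 mA, and I_E = (β+1)I_B = 1.9 mA.
V_CE = V_CC − I_C·R_C − I_E·R_E = 21 − 1.88×0.68 − 1.9×1.8 = 16.3 V.
V_CE = 16.3 V > 0.2 V confirms active-region operation.

V_CE ≈ 16 V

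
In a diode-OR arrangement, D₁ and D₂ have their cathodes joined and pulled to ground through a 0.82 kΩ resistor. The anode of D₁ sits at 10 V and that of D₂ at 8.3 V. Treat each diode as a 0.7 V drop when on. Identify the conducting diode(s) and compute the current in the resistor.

Assume both conduct. Then node N would need to be at both 10−0.7 = 9.3 V and 8.3−0.7 = 7.6 V, which is impossible.
Assume only D₁ conducts: V_N = 10 − 0.7 = 9.3 V, so I_R = 9.3/0.82 = 11.3 mA.
Check D₂: its anode-to-cathode voltage is 8.3 − 9.3 = -1 V < 0.7 V, so it is off. The assumption is consistent.

Only D₁ conducts; I_R ≈ 11 mA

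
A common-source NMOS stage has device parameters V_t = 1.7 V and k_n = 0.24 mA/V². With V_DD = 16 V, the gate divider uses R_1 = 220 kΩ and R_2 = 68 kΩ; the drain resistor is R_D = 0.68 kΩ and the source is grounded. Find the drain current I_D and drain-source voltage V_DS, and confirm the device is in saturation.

V_G = V_DD·R_2/(R_1+R_2) = 16×68/288 = 3.78 V. With the source grounded, V_GS = V_G = 3.78 V.
Assume saturation: I_D = (k_n/2)(V_GS − V_t)² = (0.24/2)×(3.78 − 1.7)² = 0.12×2.08² = 0.518 mA.
V_DS = V_DD − I_D·R_D = 16 − 0.518×0.68 = 15.6 V.
Saturation requires V_DS ≥ V_GS − V_t = 2.08 V; 15.6 ≥ 2.08 ✓.

I_D ≈ 0.52 mA, V_DS ≈ 16 V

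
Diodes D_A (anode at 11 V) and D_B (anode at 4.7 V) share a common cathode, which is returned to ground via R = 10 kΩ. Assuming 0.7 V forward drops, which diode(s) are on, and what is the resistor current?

Assume both conduct. Then node N would need to be at both 11−0.7 = 10.3 V and 4.7−0.7 = 4 V, which is impossible.
Assume only D_A conducts: V_N = 11 − 0.7 = 10.3 V, so I_R = 10.3/10 = 1.03 mA.
Check D_B: its anode-to-cathode voltage is 4.7 − 10.3 = -5.6 V < 0.7 V, so it is off. The assumption is consistent.

Only D_A conducts; I_R ≈ 1 mA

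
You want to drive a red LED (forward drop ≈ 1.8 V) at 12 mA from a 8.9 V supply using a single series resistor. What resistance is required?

R ≈ 0.59 kΩ

The resistor drops V_S − V_D = 8.9 − 1.8 = 7.1 V at 12 mA.
R = 7.1 V / 12 mA = 0.592 kΩ.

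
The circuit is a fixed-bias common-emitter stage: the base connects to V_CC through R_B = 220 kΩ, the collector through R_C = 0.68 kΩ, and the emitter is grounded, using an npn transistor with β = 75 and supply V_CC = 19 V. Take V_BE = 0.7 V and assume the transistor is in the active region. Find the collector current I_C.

Base loop: V_CC = I_B·R_B + V_BE, so I_B = (19 − 0.7)/220 kΩ = 0.0832 mA.
In the active region I_C = β·I_B = 75 × 0.0832 = 6.24 mA.
Collector loop: V_CE = V_CC − I_C·R_C = 19 − 6.24×0.68 = 14.8 V.
Since V_CE = 14.8 V > V_CE(sat) ≈ 0.2 V, the transistor is in the active region as assumed.

I_C ≈ 6.2 mA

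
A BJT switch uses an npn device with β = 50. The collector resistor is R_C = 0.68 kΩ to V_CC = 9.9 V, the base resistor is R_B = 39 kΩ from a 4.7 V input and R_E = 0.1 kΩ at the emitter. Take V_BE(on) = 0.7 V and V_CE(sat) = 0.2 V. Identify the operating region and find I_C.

Assume active. Base-emitter loop: I_B = (V_BB − V_BE)/(R_B + (β+1)R_E) = (4.7 − 0.7)/(39 + 51×0.1) = 0.0907 mA.
I_C = β·I_B = 50×0.0907 = 4.54 mA.
V_CE = V_CC − I_C·R_C − I_E·R_E = 9.9 − 4.54×0.68 − 4.63×0.1 = 6.35 V > V_CE(sat), so the active-region assumption holds.

active; I_C ≈ 4.5 mA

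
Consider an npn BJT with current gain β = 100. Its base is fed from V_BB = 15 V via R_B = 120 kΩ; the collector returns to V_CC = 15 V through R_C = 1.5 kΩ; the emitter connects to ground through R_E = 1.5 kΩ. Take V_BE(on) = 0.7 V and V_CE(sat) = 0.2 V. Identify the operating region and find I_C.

Assume active: I_B = (15 − 0.7)/(120 + 101×1.5) = 0.0527 mA, I_C = β·I_B = 5.27 mA.
Then V_CE = 15 − 5.27×1.5 − 5.32×1.5 = -0.88 V < 0.2 V — the active assumption fails.
Re-solve with V_CE = 0.2 V. KCL at the emitter: V_E/R_E = (V_BB−0.7−V_E)/R_B + (V_CC−0.2−V_E)/R_C, giving V_E = 7.44 V.
I_C = (V_CC − 0.2 − V_E)/R_C = (14.8 − 7.44)/1.5 = 4.9 mA.
Check: I_B = (14.3 − 7.44)/120 = 0.0571 mA, and β·I_B = 5.71 mA > I_C, confirming saturation.

saturation; I_C ≈ 4.9 mA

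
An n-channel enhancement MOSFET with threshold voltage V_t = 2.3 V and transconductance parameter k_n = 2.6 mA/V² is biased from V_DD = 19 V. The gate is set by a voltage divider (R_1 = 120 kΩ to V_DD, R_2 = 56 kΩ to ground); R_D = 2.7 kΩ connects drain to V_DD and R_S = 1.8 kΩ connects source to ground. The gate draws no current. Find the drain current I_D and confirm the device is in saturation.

I_D ≈ 1.5 mA

V_G = V_DD·R_2/(R_1+R_2) = 19×56/176 = 6.05 V.
Assume saturation: I_D = (k_n/2)(V_GS − V_t)² with V_GS = V_G − I_D·R_S = 6.05 − 1.8·I_D.
Substituting gives 4.21·I_D² − 18.5·I_D + 18.2 = 0, with roots I_D = 1.49 or 2.91 mA.
The root I_D = 2.91 mA gives V_GS = 0.803 V ≤ V_t, so take I_D = 1.49 mA.
Then V_GS = 3.37 V and V_DS = V_DD − I_D(R_D+R_S) = 19 − 1.49×4.5 = 12.3 V.
Saturation requires V_DS ≥ V_GS − V_t = 1.07 V; 12.3 ≥ 1.07 ✓.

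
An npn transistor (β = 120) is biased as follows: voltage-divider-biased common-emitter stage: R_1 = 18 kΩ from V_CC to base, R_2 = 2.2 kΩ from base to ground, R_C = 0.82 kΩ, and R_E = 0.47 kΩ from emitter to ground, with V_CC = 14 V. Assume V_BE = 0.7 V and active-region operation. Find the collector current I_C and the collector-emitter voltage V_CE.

Thevenize the base divider: V_Th = V_CC·R_2/(R_1+R_2) = 14×2.2/20.2 = 1.52 V, R_Th = R_1‖R_2 = 1.96 kΩ.
Base-emitter loop: V_Th = I_B·R_Th + V_BE + (β+1)I_B·R_E, so I_B = (1.52 − 0.7) / (1.96 + 121×0.47) = 0.014 mA.
I_C = β·I_B = 120×0.014 = 1.68 mA, and I_E = (β+1)I_B = 1.7 mA.
V_CE = V_CC − I_C·R_C − I_E·R_E = 14 − 1.68×0.82 − 1.7×0.47 = 11.8 V.
V_CE = 11.8 V > 0.2 V confirms active-region operation.

I_C ≈ 1.7 mA, V_CE ≈ 12 V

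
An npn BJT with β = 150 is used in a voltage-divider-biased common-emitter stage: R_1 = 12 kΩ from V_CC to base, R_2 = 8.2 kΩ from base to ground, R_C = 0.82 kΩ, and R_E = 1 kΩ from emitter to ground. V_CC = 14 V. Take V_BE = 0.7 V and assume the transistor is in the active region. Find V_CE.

V_CE ≈ 5.2 V

Thevenize the base divider: V_Th = V_CC·R_2/(R_1+R_2) = 14×8.2/20.2 = 5.68 V, R_Th = R_1‖R_2 = 4.87 kΩ.
Base-emitter loop: V_Th = I_B·R_Th + V_BE + (β+1)I_B·R_E, so I_B = (5.68 − 0.7) / (4.87 + 151×1) = 0.032 mA.
I_C = β·I_B = 150×0.032 = 4.8 mA, and I_E = (β+1)I_B = 4.83 mA.
V_CE = V_CC − I_C·R_C − I_E·R_E = 14 − 4.8×0.82 − 4.83×1 = 5.24 V.
V_CE = 5.24 V > 0.2 V confirms active-region operation.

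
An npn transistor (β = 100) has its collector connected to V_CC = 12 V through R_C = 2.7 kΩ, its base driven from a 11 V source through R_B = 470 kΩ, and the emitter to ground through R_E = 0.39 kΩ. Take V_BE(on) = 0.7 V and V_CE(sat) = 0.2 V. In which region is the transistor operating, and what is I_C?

Assume active. Base-emitter loop: I_B = (V_BB − V_BE)/(R_B + (β+1)R_E) = (11 − 0.7)/(470 + 101×0.39) = 0.0202 mA.
I_C = β·I_B = 100×0.0202 = 2.02 mA.
V_CE = V_CC − I_C·R_C − I_E·R_E = 12 − 2.02×2.7 − 2.04×0.39 = 5.74 V > V_CE(sat), so the active-region assumption holds.

active; I_C ≈ 2 mA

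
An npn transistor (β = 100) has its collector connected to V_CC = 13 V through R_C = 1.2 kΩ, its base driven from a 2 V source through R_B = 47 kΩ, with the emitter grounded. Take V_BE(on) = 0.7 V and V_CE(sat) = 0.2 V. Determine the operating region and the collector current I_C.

Assume active. Base-emitter loop: I_B = (V_BB − V_BE)/R_B = (2 − 0.7)/47 = 0.0277 mA.
I_C = β·I_B = 100×0.0277 = 2.77 mA.
V_CE = V_CC − I_C·R_C = 13 − 2.77×1.2 = 9.68 V > V_CE(sat), so the active-region assumption holds.

active; I_C ≈ 2.8 mA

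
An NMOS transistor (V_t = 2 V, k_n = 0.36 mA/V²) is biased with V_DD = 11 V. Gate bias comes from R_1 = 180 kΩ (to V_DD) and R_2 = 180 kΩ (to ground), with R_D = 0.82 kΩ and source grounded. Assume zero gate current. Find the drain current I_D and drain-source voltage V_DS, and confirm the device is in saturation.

I_D ≈ 2.2 mA, V_DS ≈ 9.2 V

V_G = V_DD·R_2/(R_1+R_2) = 11×180/360 = 5.5 V. With the source grounded, V_GS = V_G = 5.5 V.
Assume saturation: I_D = (k_n/2)(V_GS − V_t)² = (0.36/2)×(5.5 − 2)² = 0.18×3.5² = 2.21 mA.
V_DS = V_DD − I_D·R_D = 11 − 2.21×0.82 = 9.19 V.
Saturation requires V_DS ≥ V_GS − V_t = 3.5 V; 9.19 ≥ 3.5 ✓.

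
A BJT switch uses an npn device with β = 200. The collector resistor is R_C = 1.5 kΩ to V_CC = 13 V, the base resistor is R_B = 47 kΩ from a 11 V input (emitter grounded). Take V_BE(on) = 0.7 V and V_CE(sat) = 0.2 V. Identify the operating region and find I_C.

saturation; I_C ≈ 8.5 mA

Assume active: I_B = (11 − 0.7)/47 = 0.219 mA, giving I_C = β·I_B = 43.8 mA.
But then V_CE = 13 − 43.8×1.5 = -52.7 V < V_CE(sat) = 0.2 V — impossible in the active region.
So the transistor is saturated. With V_CE = 0.2 V, I_C = (V_CC − 0.2)/R_C = 12.8/1.5 = 8.53 mA.
Check: β·I_B = 43.8 mA > I_C = 8.53 mA, confirming saturation.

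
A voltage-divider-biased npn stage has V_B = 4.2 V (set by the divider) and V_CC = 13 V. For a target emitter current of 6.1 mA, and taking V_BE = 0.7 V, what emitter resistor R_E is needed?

V_E = V_B − V_BE = 4.2 − 0.7 = 3.5 V.
R_E = V_E / I_E = 3.5 / 6.1 = 0.574 kΩ.

R_E ≈ 0.57 kΩ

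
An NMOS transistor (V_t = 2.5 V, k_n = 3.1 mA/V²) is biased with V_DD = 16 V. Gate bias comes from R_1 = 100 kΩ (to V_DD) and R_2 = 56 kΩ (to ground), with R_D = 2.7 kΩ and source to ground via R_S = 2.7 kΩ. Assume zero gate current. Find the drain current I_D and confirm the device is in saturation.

I_D ≈ 0.92 mA

V_G = V_DD·R_2/(R_1+R_2) = 16×56/156 = 5.74 V.
Assume saturation: I_D = (k_n/2)(V_GS − V_t)² with V_GS = V_G − I_D·R_S = 5.74 − 2.7·I_D.
Substituting gives 11.3·I_D² − 28.1·I_D + 16.3 = 0, with roots I_D = 0.917 or 1.57 mA.
The root I_D = 1.57 mA gives V_GS = 1.49 V ≤ V_t, so take I_D = 0.917 mA.
Then V_GS = 3.27 V and V_DS = V_DD − I_D(R_D+R_S) = 16 − 0.917×5.4 = 11.1 V.
Saturation requires V_DS ≥ V_GS − V_t = 0.769 V; 11.1 ≥ 0.769 ✓.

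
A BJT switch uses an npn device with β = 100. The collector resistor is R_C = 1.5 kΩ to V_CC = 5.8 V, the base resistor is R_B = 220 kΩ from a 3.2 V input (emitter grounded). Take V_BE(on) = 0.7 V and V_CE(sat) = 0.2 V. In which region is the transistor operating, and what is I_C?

active; I_C ≈ 1.1 mA

Assume active. Base-emitter loop: I_B = (V_BB − V_BE)/R_B = (3.2 − 0.7)/220 = 0.0114 mA.
I_C = β·I_B = 100×0.0114 = 1.14 mA.
V_CE = V_CC − I_C·R_C = 5.8 − 1.14×1.5 = 4.1 V > V_CE(sat), so the active-region assumption holds.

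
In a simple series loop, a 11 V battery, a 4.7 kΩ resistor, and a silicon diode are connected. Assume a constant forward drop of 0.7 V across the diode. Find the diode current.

I ≈ 2.2 mA

KVL around the loop: 11 = V_D + I·R = 0.7 + I × 4.7 kΩ.
So I = (11 − 0.7) / 4.7 kΩ = 10.3 / 4.7 = 2.19 mA.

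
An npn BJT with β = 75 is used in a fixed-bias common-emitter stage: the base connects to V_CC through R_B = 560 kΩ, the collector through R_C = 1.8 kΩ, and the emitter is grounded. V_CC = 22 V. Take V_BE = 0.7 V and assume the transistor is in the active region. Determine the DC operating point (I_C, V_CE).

I_C ≈ 2.9 mA, V_CE ≈ 17 V

Base loop: V_CC = I_B·R_B + V_BE, so I_B = (22 − 0.7)/560 kΩ = 0.038 mA.
In the active region I_C = β·I_B = 75 × 0.038 = 2.85 mA.
Collector loop: V_CE = V_CC − I_C·R_C = 22 − 2.85×1.8 = 16.9 V.
Since V_CE = 16.9 V > V_CE(sat) ≈ 0.2 V, the transistor is in the active region as assumed.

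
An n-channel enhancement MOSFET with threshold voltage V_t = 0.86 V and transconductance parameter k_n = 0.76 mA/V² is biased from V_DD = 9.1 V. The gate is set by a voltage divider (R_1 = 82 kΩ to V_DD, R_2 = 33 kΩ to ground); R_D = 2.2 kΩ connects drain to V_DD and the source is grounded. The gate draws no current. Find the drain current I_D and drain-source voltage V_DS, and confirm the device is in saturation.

I_D ≈ 1.2 mA, V_DS ≈ 6.5 V

V_G = V_DD·R_2/(R_1+R_2) = 9.1×33/115 = 2.61 V. With the source grounded, V_GS = V_G = 2.61 V.
Assume saturation: I_D = (k_n/2)(V_GS − V_t)² = (0.76/2)×(2.61 − 0.86)² = 0.38×1.75² = 1.17 mA.
V_DS = V_DD − I_D·R_D = 9.1 − 1.17×2.2 = 6.54 V.
Saturation requires V_DS ≥ V_GS − V_t = 1.75 V; 6.54 ≥ 1.75 ✓.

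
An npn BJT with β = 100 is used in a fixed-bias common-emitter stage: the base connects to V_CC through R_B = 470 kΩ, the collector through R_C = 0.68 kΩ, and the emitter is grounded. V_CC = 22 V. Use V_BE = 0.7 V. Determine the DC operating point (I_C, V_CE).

I_C ≈ 4.5 mA, V_CE ≈ 19 V

Base loop: V_CC = I_B·R_B + V_BE, so I_B = (22 − 0.7)/470 kΩ = 0.0453 mA.
In the active region I_C = β·I_B = 100 × 0.0453 = 4.53 mA.
Collector loop: V_CE = V_CC − I_C·R_C = 22 − 4.53×0.68 = 18.9 V.
Since V_CE = 18.9 V > V_CE(sat) ≈ 0.2 V, the transistor is in the active region as assumed.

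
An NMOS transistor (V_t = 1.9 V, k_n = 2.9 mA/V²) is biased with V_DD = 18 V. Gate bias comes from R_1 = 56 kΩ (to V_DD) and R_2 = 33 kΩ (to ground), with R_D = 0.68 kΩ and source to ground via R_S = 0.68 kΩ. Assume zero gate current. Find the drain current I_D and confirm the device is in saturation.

V_G = V_DD·R_2/(R_1+R_2) = 18×33/89 = 6.67 V.
Assume saturation: I_D = (k_n/2)(V_GS − V_t)² with V_GS = V_G − I_D·R_S = 6.67 − 0.68·I_D.
Substituting gives 0.67·I_D² − 10.4·I_D + 33 = 0, with roots I_D = 4.45 or 11.1 mA.
The root I_D = 11.1 mA gives V_GS = -0.865 V ≤ V_t, so take I_D = 4.45 mA.
Then V_GS = 3.65 V and V_DS = V_DD − I_D(R_D+R_S) = 18 − 4.45×1.36 = 12 V.
Saturation requires V_DS ≥ V_GS − V_t = 1.75 V; 12 ≥ 1.75 ✓.

I_D ≈ 4.4 mA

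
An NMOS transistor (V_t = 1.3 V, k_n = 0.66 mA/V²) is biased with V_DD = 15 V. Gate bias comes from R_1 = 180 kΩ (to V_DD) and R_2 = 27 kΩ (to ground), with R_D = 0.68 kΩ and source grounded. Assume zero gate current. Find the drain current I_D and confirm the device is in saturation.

V_G = V_DD·R_2/(R_1+R_2) = 15×27/207 = 1.96 V. With the source grounded, V_GS = V_G = 1.96 V.
Assume saturation: I_D = (k_n/2)(V_GS − V_t)² = (0.66/2)×(1.96 − 1.3)² = 0.33×0.657² = 0.142 mA.
V_DS = V_DD − I_D·R_D = 15 − 0.142×0.68 = 14.9 V.
Saturation requires V_DS ≥ V_GS − V_t = 0.657 V; 14.9 ≥ 0.657 ✓.

I_D ≈ 0.14 mA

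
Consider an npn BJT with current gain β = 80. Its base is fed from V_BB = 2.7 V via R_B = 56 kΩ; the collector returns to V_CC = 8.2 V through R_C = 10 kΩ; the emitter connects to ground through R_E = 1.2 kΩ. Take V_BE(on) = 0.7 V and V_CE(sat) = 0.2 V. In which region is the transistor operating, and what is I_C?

saturation; I_C ≈ 0.71 mA

Assume active: I_B = (2.7 − 0.7)/(56 + 81×1.2) = 0.0131 mA, I_C = β·I_B = 1.04 mA.
Then V_CE = 8.2 − 1.04×10 − 1.06×1.2 = -3.51 V < 0.2 V — the active assumption fails.
Re-solve with V_CE = 0.2 V. KCL at the emitter: V_E/R_E = (V_BB−0.7−V_E)/R_B + (V_CC−0.2−V_E)/R_C, giving V_E = 0.879 V.
I_C = (V_CC − 0.2 − V_E)/R_C = (8 − 0.879)/10 = 0.712 mA.
Check: I_B = (2 − 0.879)/56 = 0.02 mA, and β·I_B = 1.6 mA > I_C, confirming saturation.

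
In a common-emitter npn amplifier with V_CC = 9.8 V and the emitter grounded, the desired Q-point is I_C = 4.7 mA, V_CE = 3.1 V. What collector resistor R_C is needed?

Collector loop: V_CC = I_C·R_C + V_CE.
R_C = (V_CC − V_CE)/I_C = (9.8 − 3.1)/4.7 = 1.43 kΩ.

R_C ≈ 1.4 kΩ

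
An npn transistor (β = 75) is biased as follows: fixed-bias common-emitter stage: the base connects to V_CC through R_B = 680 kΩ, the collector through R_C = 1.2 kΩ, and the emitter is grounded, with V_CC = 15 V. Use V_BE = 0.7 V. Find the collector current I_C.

Base loop: V_CC = I_B·R_B + V_BE, so I_B = (15 − 0.7)/680 kΩ = 0.021 mA.
In the active region I_C = β·I_B = 75 × 0.021 = 1.58 mA.
Collector loop: V_CE = V_CC − I_C·R_C = 15 − 1.58×1.2 = 13.1 V.
Since V_CE = 13.1 V > V_CE(sat) ≈ 0.2 V, the transistor is in the active region as assumed.

I_C ≈ 1.6 mA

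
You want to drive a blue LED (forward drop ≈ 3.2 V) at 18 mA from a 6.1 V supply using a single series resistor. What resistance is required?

The resistor drops V_S − V_D = 6.1 − 3.2 = 2.9 V at 18 mA.
R = 2.9 V / 18 mA = 0.161 kΩ.

R ≈ 0.16 kΩ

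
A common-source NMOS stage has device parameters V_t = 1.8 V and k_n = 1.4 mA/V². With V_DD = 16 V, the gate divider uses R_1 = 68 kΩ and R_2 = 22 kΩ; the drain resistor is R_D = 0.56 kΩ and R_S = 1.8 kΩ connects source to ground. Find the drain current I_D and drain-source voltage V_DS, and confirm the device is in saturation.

I_D ≈ 0.64 mA, V_DS ≈ 14 V

V_G = V_DD·R_2/(R_1+R_2) = 16×22/90 = 3.91 V.
Assume saturation: I_D = (k_n/2)(V_GS − V_t)² with V_GS = V_G − I_D·R_S = 3.91 − 1.8·I_D.
Substituting gives 2.27·I_D² − 6.32·I_D + 3.12 = 0, with roots I_D = 0.641 or 2.15 mA.
The root I_D = 2.15 mA gives V_GS = 0.0493 V ≤ V_t, so take I_D = 0.641 mA.
Then V_GS = 2.76 V and V_DS = V_DD − I_D(R_D+R_S) = 16 − 0.641×2.36 = 14.5 V.
Saturation requires V_DS ≥ V_GS − V_t = 0.957 V; 14.5 ≥ 0.957 ✓.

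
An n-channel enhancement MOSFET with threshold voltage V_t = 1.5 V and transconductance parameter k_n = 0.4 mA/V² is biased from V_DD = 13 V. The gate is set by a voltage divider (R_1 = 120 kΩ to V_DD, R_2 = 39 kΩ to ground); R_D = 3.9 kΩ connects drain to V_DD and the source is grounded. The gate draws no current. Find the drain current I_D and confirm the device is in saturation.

I_D ≈ 0.57 mA

V_G = V_DD·R_2/(R_1+R_2) = 13×39/159 = 3.19 V. With the source grounded, V_GS = V_G = 3.19 V.
Assume saturation: I_D = (k_n/2)(V_GS − V_t)² = (0.4/2)×(3.19 − 1.5)² = 0.2×1.69² = 0.57 mA.
V_DS = V_DD − I_D·R_D = 13 − 0.57×3.9 = 10.8 V.
Saturation requires V_DS ≥ V_GS − V_t = 1.69 V; 10.8 ≥ 1.69 ✓.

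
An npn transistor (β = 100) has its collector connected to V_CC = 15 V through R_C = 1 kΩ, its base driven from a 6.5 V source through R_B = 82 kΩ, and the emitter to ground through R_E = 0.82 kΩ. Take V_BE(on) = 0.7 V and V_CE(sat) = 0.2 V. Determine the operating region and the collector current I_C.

active; I_C ≈ 3.5 mA

Assume active. Base-emitter loop: I_B = (V_BB − V_BE)/(R_B + (β+1)R_E) = (6.5 − 0.7)/(82 + 101×0.82) = 0.0352 mA.
I_C = β·I_B = 100×0.0352 = 3.52 mA.
V_CE = V_CC − I_C·R_C − I_E·R_E = 15 − 3.52×1 − 3.55×0.82 = 8.57 V > V_CE(sat), so the active-region assumption holds.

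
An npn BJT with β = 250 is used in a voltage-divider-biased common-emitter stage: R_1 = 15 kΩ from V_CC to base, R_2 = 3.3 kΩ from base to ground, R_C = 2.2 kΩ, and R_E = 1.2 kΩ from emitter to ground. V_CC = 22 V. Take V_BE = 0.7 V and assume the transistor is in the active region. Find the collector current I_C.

I_C ≈ 2.7 mA

Thevenize the base divider: V_Th = V_CC·R_2/(R_1+R_2) = 22×3.3/18.3 = 3.97 V, R_Th = R_1‖R_2 = 2.7 kΩ.
Base-emitter loop: V_Th = I_B·R_Th + V_BE + (β+1)I_B·R_E, so I_B = (3.97 − 0.7) / (2.7 + 251×1.2) = 0.0108 mA.
I_C = β·I_B = 250×0.0108 = 2.69 mA, and I_E = (β+1)I_B = 2.7 mA.
V_CE = V_CC − I_C·R_C − I_E·R_E = 22 − 2.69×2.2 − 2.7×1.2 = 12.8 V.
V_CE = 12.8 V > 0.2 V confirms active-region operation.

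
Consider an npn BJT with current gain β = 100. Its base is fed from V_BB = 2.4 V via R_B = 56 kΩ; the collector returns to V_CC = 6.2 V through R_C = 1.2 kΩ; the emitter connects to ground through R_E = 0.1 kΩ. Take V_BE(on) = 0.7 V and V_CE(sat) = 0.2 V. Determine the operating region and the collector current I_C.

active; I_C ≈ 2.6 mA

Assume active. Base-emitter loop: I_B = (V_BB − V_BE)/(R_B + (β+1)R_E) = (2.4 − 0.7)/(56 + 101×0.1) = 0.0257 mA.
I_C = β·I_B = 100×0.0257 = 2.57 mA.
V_CE = V_CC − I_C·R_C − I_E·R_E = 6.2 − 2.57×1.2 − 2.6×0.1 = 2.85 V > V_CE(sat), so the active-region assumption holds.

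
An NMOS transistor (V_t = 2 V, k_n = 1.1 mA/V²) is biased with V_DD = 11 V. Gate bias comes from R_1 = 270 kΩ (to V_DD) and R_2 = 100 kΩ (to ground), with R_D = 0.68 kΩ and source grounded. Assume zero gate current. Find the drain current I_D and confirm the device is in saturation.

I_D ≈ 0.52 mA

V_G = V_DD·R_2/(R_1+R_2) = 11×100/370 = 2.97 V. With the source grounded, V_GS = V_G = 2.97 V.
Assume saturation: I_D = (k_n/2)(V_GS − V_t)² = (1.1/2)×(2.97 − 2)² = 0.55×0.973² = 0.521 mA.
V_DS = V_DD − I_D·R_D = 11 − 0.521×0.68 = 10.6 V.
Saturation requires V_DS ≥ V_GS − V_t = 0.973 V; 10.6 ≥ 0.973 ✓.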